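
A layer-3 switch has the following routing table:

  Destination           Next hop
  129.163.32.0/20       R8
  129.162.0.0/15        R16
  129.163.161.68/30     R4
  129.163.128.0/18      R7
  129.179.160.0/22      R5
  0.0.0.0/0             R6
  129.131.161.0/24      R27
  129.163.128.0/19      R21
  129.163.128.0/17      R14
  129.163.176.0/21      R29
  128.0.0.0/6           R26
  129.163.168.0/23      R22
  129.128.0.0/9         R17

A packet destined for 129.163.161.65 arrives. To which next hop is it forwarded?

Routes whose prefix contains 129.163.161.65:
  0.0.0.0/0 (default, matches everything) -> R6
  128.0.0.0/6 (128.0.0.0 - 131.255.255.255) -> R26
  129.128.0.0/9 (129.128.0.0 - 129.255.255.255) -> R17
  129.162.0.0/15 (129.162.0.0 - 129.163.255.255) -> R16
  129.163.128.0/17 (129.163.128.0 - 129.163.255.255) -> R14
  129.163.128.0/18 (129.163.128.0 - 129.163.191.255) -> R7
More-specific entries that do NOT match:
  129.163.161.68/30 (129.163.161.68 - 129.163.161.71) does not contain 129.163.161.65
  129.131.161.0/24 (129.131.161.0 - 129.131.161.255) does not contain 129.163.161.65
  129.163.168.0/23 (129.163.168.0 - 129.163.169.255) does not contain 129.163.161.65
  129.179.160.0/22 (129.179.160.0 - 129.179.163.255) does not contain 129.163.161.65
  129.163.176.0/21 (129.163.176.0 - 129.163.183.255) does not contain 129.163.161.65
  129.163.32.0/20 (129.163.32.0 - 129.163.47.255) does not contain 129.163.161.65
  129.163.128.0/19 (129.163.128.0 - 129.163.159.255) does not contain 129.163.161.65
Longest matching prefix is /18 -> next hop R7.

R7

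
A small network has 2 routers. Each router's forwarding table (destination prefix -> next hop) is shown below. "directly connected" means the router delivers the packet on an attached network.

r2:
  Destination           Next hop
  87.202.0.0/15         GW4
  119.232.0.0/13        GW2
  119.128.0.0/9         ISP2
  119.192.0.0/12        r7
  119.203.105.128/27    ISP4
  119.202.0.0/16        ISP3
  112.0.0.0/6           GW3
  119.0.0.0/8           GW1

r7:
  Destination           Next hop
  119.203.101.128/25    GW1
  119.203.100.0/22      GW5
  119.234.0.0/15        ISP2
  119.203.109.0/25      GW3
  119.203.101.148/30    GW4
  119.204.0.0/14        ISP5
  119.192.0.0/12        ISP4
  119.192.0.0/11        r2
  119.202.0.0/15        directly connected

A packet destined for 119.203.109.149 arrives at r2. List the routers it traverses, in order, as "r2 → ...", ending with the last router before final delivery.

At r2: longest match for 119.203.109.149 is 119.192.0.0/12 -> r7
At r7: longest match for 119.203.109.149 is 119.202.0.0/15 -> directly connected

r2 → r7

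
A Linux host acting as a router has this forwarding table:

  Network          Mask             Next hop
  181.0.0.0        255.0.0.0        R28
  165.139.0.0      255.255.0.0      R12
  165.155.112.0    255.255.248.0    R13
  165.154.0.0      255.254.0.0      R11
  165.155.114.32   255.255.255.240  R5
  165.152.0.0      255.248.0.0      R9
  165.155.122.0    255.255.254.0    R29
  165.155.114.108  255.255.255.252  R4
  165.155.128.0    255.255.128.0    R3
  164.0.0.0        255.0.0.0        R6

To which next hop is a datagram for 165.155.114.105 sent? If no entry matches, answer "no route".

Routes whose prefix contains 165.155.114.105:
  165.152.0.0/13 (165.152.0.0 - 165.159.255.255) -> R9
  165.154.0.0/15 (165.154.0.0 - 165.155.255.255) -> R11
  165.155.112.0/21 (165.155.112.0 - 165.155.119.255) -> R13
More-specific entries that do NOT match:
  165.155.114.108/30 (165.155.114.108 - 165.155.114.111) does not contain 165.155.114.105
  165.155.114.32/28 (165.155.114.32 - 165.155.114.47) does not contain 165.155.114.105
  165.155.122.0/23 (165.155.122.0 - 165.155.123.255) does not contain 165.155.114.105
Longest matching prefix is /21 -> next hop R13.

R13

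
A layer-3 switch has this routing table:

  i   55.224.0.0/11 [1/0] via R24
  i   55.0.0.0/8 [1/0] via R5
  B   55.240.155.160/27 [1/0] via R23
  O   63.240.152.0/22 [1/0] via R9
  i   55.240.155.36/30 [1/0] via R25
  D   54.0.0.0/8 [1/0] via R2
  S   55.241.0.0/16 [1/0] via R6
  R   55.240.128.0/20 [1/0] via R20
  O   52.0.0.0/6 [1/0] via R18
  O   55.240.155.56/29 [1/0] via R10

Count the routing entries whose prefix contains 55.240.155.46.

3

Prefixes containing 55.240.155.46:
  52.0.0.0/6 (52.0.0.0 - 55.255.255.255)
  55.0.0.0/8 (55.0.0.0 - 55.255.255.255)
  55.224.0.0/11 (55.224.0.0 - 55.255.255.255)
Total matching entries: 3.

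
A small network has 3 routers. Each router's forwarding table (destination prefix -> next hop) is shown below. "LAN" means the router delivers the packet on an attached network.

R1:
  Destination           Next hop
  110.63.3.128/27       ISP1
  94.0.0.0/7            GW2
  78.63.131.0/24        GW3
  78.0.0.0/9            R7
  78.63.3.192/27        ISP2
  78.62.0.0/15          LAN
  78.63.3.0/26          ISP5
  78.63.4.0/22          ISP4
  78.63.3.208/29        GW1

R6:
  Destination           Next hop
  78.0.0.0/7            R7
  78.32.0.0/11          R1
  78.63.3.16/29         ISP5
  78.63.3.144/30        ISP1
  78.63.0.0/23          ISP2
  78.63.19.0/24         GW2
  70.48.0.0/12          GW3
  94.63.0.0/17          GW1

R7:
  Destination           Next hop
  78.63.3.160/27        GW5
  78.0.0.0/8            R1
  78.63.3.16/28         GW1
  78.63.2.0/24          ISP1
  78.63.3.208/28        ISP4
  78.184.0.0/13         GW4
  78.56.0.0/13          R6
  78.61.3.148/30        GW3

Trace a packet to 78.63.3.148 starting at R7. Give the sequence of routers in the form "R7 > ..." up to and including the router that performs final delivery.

R7 > R6 > R1

At R7: longest match for 78.63.3.148 is 78.56.0.0/13 -> R6
At R6: longest match for 78.63.3.148 is 78.32.0.0/11 -> R1
At R1: longest match for 78.63.3.148 is 78.62.0.0/15 -> LAN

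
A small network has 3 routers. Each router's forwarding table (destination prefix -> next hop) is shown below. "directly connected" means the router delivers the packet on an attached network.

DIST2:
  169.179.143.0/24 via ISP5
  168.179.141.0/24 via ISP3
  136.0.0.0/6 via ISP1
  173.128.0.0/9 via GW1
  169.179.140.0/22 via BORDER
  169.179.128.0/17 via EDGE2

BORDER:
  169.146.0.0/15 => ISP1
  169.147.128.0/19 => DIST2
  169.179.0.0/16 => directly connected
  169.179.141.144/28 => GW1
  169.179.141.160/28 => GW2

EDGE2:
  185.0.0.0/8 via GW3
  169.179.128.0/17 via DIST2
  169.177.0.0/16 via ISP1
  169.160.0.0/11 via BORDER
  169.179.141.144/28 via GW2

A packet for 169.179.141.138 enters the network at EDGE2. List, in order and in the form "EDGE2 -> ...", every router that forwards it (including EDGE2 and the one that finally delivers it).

At EDGE2: longest match for 169.179.141.138 is 169.179.128.0/17 -> DIST2
At DIST2: longest match for 169.179.141.138 is 169.179.140.0/22 -> BORDER
At BORDER: longest match for 169.179.141.138 is 169.179.0.0/16 -> directly connected

EDGE2 -> DIST2 -> BORDER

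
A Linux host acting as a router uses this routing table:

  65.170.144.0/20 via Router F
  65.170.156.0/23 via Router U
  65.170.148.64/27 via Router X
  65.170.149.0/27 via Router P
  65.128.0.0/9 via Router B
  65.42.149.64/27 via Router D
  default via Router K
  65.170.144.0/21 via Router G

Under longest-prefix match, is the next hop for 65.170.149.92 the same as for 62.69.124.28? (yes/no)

no

65.170.149.92: longest match 65.170.144.0/21 -> Router G
62.69.124.28: longest match 0.0.0.0/0 -> Router K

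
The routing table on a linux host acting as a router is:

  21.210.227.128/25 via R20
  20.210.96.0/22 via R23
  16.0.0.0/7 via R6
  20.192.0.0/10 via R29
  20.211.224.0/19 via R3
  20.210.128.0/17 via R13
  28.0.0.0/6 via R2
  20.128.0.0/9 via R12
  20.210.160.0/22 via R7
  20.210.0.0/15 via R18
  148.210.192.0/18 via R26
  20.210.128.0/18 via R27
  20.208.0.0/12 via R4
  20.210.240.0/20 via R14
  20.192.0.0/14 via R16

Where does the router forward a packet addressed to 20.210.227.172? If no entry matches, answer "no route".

Routes whose prefix contains 20.210.227.172:
  20.128.0.0/9 (20.128.0.0 - 20.255.255.255) -> R12
  20.192.0.0/10 (20.192.0.0 - 20.255.255.255) -> R29
  20.208.0.0/12 (20.208.0.0 - 20.223.255.255) -> R4
  20.210.0.0/15 (20.210.0.0 - 20.211.255.255) -> R18
  20.210.128.0/17 (20.210.128.0 - 20.210.255.255) -> R13
More-specific entries that do NOT match:
  21.210.227.128/25 (21.210.227.128 - 21.210.227.255) does not contain 20.210.227.172
  20.210.96.0/22 (20.210.96.0 - 20.210.99.255) does not contain 20.210.227.172
  20.210.160.0/22 (20.210.160.0 - 20.210.163.255) does not contain 20.210.227.172
  20.210.240.0/20 (20.210.240.0 - 20.210.255.255) does not contain 20.210.227.172
  20.211.224.0/19 (20.211.224.0 - 20.211.255.255) does not contain 20.210.227.172
  148.210.192.0/18 (148.210.192.0 - 148.210.255.255) does not contain 20.210.227.172
  20.210.128.0/18 (20.210.128.0 - 20.210.191.255) does not contain 20.210.227.172
Longest matching prefix is /17 -> next hop R13.

R13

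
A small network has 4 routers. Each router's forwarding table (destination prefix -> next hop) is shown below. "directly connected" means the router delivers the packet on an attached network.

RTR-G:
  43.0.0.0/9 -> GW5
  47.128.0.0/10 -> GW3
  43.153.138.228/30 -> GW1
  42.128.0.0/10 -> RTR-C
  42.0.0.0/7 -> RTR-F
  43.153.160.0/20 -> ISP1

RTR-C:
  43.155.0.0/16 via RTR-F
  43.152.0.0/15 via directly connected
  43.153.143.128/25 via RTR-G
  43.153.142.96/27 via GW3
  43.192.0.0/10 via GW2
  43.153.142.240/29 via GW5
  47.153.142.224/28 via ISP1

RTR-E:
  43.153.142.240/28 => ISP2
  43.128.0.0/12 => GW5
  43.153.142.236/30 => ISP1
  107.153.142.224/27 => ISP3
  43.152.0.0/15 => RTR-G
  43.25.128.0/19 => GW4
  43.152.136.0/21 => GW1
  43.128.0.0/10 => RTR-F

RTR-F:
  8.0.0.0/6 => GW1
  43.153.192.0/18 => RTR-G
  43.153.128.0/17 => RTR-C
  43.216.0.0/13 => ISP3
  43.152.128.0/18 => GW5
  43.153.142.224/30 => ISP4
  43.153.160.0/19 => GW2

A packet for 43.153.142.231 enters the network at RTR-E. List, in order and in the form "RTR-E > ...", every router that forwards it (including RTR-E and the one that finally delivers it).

At RTR-E: longest match for 43.153.142.231 is 43.152.0.0/15 -> RTR-G
At RTR-G: longest match for 43.153.142.231 is 42.0.0.0/7 -> RTR-F
At RTR-F: longest match for 43.153.142.231 is 43.153.128.0/17 -> RTR-C
At RTR-C: longest match for 43.153.142.231 is 43.152.0.0/15 -> directly connected

RTR-E > RTR-G > RTR-F > RTR-C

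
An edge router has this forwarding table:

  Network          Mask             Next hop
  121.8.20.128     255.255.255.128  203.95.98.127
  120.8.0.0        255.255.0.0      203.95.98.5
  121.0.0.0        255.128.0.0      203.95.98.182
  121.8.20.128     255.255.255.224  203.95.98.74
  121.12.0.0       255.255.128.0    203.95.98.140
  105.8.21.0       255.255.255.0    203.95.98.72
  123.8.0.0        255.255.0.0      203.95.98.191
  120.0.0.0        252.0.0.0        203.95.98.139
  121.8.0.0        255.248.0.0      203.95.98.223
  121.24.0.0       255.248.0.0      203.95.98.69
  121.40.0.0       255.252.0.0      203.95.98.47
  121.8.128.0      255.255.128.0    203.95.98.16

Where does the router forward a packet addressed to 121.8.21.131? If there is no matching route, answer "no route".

203.95.98.223

Routes whose prefix contains 121.8.21.131:
  120.0.0.0/6 (120.0.0.0 - 123.255.255.255) -> 203.95.98.139
  121.0.0.0/9 (121.0.0.0 - 121.127.255.255) -> 203.95.98.182
  121.8.0.0/13 (121.8.0.0 - 121.15.255.255) -> 203.95.98.223
More-specific entries that do NOT match:
  121.8.20.128/27 (121.8.20.128 - 121.8.20.159) does not contain 121.8.21.131
  121.8.20.128/25 (121.8.20.128 - 121.8.20.255) does not contain 121.8.21.131
  105.8.21.0/24 (105.8.21.0 - 105.8.21.255) does not contain 121.8.21.131
  121.12.0.0/17 (121.12.0.0 - 121.12.127.255) does not contain 121.8.21.131
  121.8.128.0/17 (121.8.128.0 - 121.8.255.255) does not contain 121.8.21.131
  120.8.0.0/16 (120.8.0.0 - 120.8.255.255) does not contain 121.8.21.131
  123.8.0.0/16 (123.8.0.0 - 123.8.255.255) does not contain 121.8.21.131
  121.40.0.0/14 (121.40.0.0 - 121.43.255.255) does not contain 121.8.21.131
Longest matching prefix is /13 -> next hop 203.95.98.223.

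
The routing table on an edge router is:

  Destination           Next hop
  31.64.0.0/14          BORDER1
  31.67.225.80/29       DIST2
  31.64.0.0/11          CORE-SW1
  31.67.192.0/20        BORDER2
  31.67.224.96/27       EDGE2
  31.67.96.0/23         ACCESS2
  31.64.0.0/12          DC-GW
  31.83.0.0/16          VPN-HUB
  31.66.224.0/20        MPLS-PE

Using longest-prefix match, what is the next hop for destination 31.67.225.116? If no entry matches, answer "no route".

BORDER1

Routes whose prefix contains 31.67.225.116:
  31.64.0.0/11 (31.64.0.0 - 31.95.255.255) -> CORE-SW1
  31.64.0.0/12 (31.64.0.0 - 31.79.255.255) -> DC-GW
  31.64.0.0/14 (31.64.0.0 - 31.67.255.255) -> BORDER1
More-specific entries that do NOT match:
  31.67.225.80/29 (31.67.225.80 - 31.67.225.87) does not contain 31.67.225.116
  31.67.224.96/27 (31.67.224.96 - 31.67.224.127) does not contain 31.67.225.116
  31.67.96.0/23 (31.67.96.0 - 31.67.97.255) does not contain 31.67.225.116
  31.67.192.0/20 (31.67.192.0 - 31.67.207.255) does not contain 31.67.225.116
  31.66.224.0/20 (31.66.224.0 - 31.66.239.255) does not contain 31.67.225.116
  31.83.0.0/16 (31.83.0.0 - 31.83.255.255) does not contain 31.67.225.116
Longest matching prefix is /14 -> next hop BORDER1.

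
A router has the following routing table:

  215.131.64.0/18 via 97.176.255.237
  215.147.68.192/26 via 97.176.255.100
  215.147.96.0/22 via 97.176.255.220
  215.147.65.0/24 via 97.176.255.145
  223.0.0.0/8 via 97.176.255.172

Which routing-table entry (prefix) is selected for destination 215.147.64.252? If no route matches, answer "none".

215.147.64.252 is outside every listed prefix and there is no default route.

none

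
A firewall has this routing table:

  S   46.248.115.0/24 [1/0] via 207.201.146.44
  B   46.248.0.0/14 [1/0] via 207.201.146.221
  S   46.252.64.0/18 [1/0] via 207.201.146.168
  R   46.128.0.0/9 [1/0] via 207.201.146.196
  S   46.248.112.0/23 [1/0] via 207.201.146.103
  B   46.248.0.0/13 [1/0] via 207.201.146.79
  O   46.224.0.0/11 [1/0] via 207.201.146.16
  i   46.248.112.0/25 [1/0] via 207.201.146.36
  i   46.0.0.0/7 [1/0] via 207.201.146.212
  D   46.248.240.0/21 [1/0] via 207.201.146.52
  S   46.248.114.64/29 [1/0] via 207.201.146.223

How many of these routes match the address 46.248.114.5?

5

Prefixes containing 46.248.114.5:
  46.0.0.0/7 (46.0.0.0 - 47.255.255.255)
  46.128.0.0/9 (46.128.0.0 - 46.255.255.255)
  46.224.0.0/11 (46.224.0.0 - 46.255.255.255)
  46.248.0.0/13 (46.248.0.0 - 46.255.255.255)
  46.248.0.0/14 (46.248.0.0 - 46.251.255.255)
Total matching entries: 5.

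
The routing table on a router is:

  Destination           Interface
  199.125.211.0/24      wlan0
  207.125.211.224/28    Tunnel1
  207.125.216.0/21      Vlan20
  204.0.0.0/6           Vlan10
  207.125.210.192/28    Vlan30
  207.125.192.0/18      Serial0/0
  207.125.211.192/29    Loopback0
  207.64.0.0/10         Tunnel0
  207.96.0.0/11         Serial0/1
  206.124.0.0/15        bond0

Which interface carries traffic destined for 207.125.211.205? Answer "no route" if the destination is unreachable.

Serial0/0

Routes whose prefix contains 207.125.211.205:
  204.0.0.0/6 (204.0.0.0 - 207.255.255.255) -> Vlan10
  207.64.0.0/10 (207.64.0.0 - 207.127.255.255) -> Tunnel0
  207.96.0.0/11 (207.96.0.0 - 207.127.255.255) -> Serial0/1
  207.125.192.0/18 (207.125.192.0 - 207.125.255.255) -> Serial0/0
More-specific entries that do NOT match:
  207.125.211.192/29 (207.125.211.192 - 207.125.211.199) does not contain 207.125.211.205
  207.125.211.224/28 (207.125.211.224 - 207.125.211.239) does not contain 207.125.211.205
  207.125.210.192/28 (207.125.210.192 - 207.125.210.207) does not contain 207.125.211.205
  199.125.211.0/24 (199.125.211.0 - 199.125.211.255) does not contain 207.125.211.205
  207.125.216.0/21 (207.125.216.0 - 207.125.223.255) does not contain 207.125.211.205
Longest matching prefix is /18 -> interface Serial0/0.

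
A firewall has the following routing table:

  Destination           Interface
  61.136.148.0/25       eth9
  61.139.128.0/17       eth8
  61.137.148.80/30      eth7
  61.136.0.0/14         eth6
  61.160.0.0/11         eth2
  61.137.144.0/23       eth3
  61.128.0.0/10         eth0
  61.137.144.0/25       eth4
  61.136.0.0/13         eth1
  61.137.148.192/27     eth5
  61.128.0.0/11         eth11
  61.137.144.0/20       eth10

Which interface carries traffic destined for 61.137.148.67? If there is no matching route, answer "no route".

Routes whose prefix contains 61.137.148.67:
  61.128.0.0/10 (61.128.0.0 - 61.191.255.255) -> eth0
  61.128.0.0/11 (61.128.0.0 - 61.159.255.255) -> eth11
  61.136.0.0/13 (61.136.0.0 - 61.143.255.255) -> eth1
  61.136.0.0/14 (61.136.0.0 - 61.139.255.255) -> eth6
  61.137.144.0/20 (61.137.144.0 - 61.137.159.255) -> eth10
More-specific entries that do NOT match:
  61.137.148.80/30 (61.137.148.80 - 61.137.148.83) does not contain 61.137.148.67
  61.137.148.192/27 (61.137.148.192 - 61.137.148.223) does not contain 61.137.148.67
  61.136.148.0/25 (61.136.148.0 - 61.136.148.127) does not contain 61.137.148.67
  61.137.144.0/25 (61.137.144.0 - 61.137.144.127) does not contain 61.137.148.67
  61.137.144.0/23 (61.137.144.0 - 61.137.145.255) does not contain 61.137.148.67
Longest matching prefix is /20 -> interface eth10.

eth10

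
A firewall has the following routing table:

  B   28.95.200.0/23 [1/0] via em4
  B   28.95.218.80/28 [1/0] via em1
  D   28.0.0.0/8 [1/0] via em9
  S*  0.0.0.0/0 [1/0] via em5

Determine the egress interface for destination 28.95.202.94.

em9

Routes whose prefix contains 28.95.202.94:
  0.0.0.0/0 (default, matches everything) -> em5
  28.0.0.0/8 (28.0.0.0 - 28.255.255.255) -> em9
More-specific entries that do NOT match:
  28.95.218.80/28 (28.95.218.80 - 28.95.218.95) does not contain 28.95.202.94
  28.95.200.0/23 (28.95.200.0 - 28.95.201.255) does not contain 28.95.202.94
Longest matching prefix is /8 -> interface em9.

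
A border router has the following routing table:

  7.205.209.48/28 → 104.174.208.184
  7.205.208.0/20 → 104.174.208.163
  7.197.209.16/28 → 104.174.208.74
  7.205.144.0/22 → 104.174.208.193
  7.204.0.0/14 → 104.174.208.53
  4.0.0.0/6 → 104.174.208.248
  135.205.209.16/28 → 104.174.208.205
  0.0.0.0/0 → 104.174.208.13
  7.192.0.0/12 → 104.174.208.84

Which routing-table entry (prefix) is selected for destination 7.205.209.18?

7.205.208.0/20

Entries matching 7.205.209.18:
  0.0.0.0/0 (default, matches everything)
  4.0.0.0/6 (4.0.0.0 - 7.255.255.255)
  7.192.0.0/12 (7.192.0.0 - 7.207.255.255)
  7.204.0.0/14 (7.204.0.0 - 7.207.255.255)
  7.205.208.0/20 (7.205.208.0 - 7.205.223.255)
Most specific is 7.205.208.0/20.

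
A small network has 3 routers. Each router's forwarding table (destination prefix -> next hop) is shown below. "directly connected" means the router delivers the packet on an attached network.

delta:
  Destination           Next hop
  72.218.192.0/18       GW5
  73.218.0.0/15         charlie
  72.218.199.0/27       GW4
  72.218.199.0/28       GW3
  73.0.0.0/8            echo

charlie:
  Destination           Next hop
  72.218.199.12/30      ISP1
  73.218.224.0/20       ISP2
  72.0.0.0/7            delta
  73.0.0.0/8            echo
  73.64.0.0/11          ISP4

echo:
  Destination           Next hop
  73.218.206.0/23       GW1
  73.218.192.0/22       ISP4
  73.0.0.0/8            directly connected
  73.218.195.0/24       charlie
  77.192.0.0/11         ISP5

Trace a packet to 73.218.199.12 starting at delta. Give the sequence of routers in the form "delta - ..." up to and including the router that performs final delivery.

At delta: longest match for 73.218.199.12 is 73.218.0.0/15 -> charlie
At charlie: longest match for 73.218.199.12 is 73.0.0.0/8 -> echo
At echo: longest match for 73.218.199.12 is 73.0.0.0/8 -> directly connected

delta - charlie - echo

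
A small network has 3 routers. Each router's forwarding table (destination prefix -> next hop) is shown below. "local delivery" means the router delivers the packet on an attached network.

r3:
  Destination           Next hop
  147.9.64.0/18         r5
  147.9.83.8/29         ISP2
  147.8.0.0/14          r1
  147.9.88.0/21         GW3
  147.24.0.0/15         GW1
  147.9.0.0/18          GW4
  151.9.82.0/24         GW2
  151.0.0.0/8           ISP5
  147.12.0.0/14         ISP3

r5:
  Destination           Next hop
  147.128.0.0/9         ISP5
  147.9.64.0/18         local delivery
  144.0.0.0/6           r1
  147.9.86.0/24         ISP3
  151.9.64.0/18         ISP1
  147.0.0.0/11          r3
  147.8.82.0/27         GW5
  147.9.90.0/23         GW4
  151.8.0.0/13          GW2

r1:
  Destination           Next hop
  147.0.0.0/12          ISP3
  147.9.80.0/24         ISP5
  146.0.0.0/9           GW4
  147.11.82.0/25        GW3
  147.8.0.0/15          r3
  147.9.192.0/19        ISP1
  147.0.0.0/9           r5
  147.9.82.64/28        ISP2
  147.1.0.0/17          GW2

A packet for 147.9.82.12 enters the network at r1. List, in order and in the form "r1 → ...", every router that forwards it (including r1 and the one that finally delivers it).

r1 → r3 → r5

At r1: longest match for 147.9.82.12 is 147.8.0.0/15 -> r3
At r3: longest match for 147.9.82.12 is 147.9.64.0/18 -> r5
At r5: longest match for 147.9.82.12 is 147.9.64.0/18 -> local delivery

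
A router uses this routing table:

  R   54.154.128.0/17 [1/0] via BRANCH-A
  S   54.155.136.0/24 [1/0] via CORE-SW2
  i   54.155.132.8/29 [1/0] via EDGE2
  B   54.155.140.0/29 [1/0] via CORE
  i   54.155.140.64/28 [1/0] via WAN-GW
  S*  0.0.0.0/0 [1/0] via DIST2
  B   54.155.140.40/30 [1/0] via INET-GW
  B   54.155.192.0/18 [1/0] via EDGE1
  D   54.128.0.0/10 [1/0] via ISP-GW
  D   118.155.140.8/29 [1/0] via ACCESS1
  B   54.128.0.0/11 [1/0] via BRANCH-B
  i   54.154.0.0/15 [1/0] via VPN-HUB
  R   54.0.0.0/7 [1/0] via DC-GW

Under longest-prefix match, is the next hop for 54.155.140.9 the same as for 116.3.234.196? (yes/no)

54.155.140.9: longest match 54.154.0.0/15 -> VPN-HUB
116.3.234.196: longest match 0.0.0.0/0 -> DIST2

no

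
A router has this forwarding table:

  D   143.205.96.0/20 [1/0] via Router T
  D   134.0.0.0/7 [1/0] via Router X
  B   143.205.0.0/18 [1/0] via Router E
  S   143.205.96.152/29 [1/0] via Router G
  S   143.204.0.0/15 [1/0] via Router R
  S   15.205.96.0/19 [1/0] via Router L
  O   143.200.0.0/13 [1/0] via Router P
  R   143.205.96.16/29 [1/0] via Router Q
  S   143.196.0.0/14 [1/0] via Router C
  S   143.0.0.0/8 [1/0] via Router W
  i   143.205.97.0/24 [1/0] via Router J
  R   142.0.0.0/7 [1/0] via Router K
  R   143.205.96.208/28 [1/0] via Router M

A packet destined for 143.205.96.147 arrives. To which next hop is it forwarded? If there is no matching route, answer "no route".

Router T

Routes whose prefix contains 143.205.96.147:
  142.0.0.0/7 (142.0.0.0 - 143.255.255.255) -> Router K
  143.0.0.0/8 (143.0.0.0 - 143.255.255.255) -> Router W
  143.200.0.0/13 (143.200.0.0 - 143.207.255.255) -> Router P
  143.204.0.0/15 (143.204.0.0 - 143.205.255.255) -> Router R
  143.205.96.0/20 (143.205.96.0 - 143.205.111.255) -> Router T
More-specific entries that do NOT match:
  143.205.96.152/29 (143.205.96.152 - 143.205.96.159) does not contain 143.205.96.147
  143.205.96.16/29 (143.205.96.16 - 143.205.96.23) does not contain 143.205.96.147
  143.205.96.208/28 (143.205.96.208 - 143.205.96.223) does not contain 143.205.96.147
  143.205.97.0/24 (143.205.97.0 - 143.205.97.255) does not contain 143.205.96.147
Longest matching prefix is /20 -> next hop Router T.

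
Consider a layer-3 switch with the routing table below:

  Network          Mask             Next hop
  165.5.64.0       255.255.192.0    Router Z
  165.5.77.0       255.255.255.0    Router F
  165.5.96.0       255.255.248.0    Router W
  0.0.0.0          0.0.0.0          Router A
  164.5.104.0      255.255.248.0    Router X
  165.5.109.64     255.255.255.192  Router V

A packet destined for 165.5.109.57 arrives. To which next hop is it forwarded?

Router Z

Routes whose prefix contains 165.5.109.57:
  0.0.0.0/0 (default, matches everything) -> Router A
  165.5.64.0/18 (165.5.64.0 - 165.5.127.255) -> Router Z
More-specific entries that do NOT match:
  165.5.109.64/26 (165.5.109.64 - 165.5.109.127) does not contain 165.5.109.57
  165.5.77.0/24 (165.5.77.0 - 165.5.77.255) does not contain 165.5.109.57
  165.5.96.0/21 (165.5.96.0 - 165.5.103.255) does not contain 165.5.109.57
  164.5.104.0/21 (164.5.104.0 - 164.5.111.255) does not contain 165.5.109.57
Longest matching prefix is /18 -> next hop Router Z.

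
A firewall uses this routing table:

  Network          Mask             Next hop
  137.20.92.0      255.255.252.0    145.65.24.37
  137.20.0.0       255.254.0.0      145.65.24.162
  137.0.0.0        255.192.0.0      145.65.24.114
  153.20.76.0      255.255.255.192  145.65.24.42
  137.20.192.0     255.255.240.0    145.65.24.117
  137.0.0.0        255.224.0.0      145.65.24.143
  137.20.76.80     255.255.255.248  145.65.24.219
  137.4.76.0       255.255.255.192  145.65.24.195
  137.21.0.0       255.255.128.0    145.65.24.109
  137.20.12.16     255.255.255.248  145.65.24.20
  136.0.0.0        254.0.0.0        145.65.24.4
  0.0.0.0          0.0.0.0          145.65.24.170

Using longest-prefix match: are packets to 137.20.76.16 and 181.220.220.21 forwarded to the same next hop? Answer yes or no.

no

137.20.76.16: longest match 137.20.0.0/15 -> 145.65.24.162
181.220.220.21: longest match 0.0.0.0/0 -> 145.65.24.170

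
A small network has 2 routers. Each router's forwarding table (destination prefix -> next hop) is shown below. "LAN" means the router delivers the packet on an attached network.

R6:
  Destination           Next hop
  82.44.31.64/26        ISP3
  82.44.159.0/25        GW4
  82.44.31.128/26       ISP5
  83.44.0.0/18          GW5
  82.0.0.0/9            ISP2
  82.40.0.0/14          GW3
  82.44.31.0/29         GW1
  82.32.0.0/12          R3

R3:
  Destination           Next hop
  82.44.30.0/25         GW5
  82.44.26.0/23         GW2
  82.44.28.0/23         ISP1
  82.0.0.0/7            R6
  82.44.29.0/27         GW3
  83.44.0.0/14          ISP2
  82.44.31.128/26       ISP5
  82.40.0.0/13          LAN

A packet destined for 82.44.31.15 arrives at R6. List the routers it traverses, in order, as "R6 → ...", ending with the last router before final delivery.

At R6: longest match for 82.44.31.15 is 82.32.0.0/12 -> R3
At R3: longest match for 82.44.31.15 is 82.40.0.0/13 -> LAN

R6 → R3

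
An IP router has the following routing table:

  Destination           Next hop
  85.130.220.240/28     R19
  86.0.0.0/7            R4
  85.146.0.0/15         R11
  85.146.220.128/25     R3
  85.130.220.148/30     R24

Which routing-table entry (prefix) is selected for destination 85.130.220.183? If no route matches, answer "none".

none

85.130.220.183 is outside every listed prefix and there is no default route.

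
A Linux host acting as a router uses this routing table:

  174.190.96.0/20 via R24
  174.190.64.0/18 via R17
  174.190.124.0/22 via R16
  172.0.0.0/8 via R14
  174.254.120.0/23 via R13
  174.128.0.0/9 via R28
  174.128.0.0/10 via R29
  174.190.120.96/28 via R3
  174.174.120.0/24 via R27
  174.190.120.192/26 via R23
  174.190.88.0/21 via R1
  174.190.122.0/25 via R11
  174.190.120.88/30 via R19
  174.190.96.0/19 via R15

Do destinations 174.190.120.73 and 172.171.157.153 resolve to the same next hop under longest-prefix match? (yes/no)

174.190.120.73: longest match 174.190.96.0/19 -> R15
172.171.157.153: longest match 172.0.0.0/8 -> R14

no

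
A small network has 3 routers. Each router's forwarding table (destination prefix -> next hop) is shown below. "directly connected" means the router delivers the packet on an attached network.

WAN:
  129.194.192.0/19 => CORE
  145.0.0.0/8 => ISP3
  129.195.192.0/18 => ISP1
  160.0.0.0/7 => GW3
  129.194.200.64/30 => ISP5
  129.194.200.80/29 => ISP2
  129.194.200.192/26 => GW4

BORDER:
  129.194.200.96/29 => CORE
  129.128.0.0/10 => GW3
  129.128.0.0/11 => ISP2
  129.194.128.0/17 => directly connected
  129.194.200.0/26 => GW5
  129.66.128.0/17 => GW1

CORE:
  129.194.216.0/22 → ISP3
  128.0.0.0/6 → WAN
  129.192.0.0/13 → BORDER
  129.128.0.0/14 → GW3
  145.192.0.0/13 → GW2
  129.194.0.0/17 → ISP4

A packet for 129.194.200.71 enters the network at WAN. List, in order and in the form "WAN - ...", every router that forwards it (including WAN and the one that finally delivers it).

WAN - CORE - BORDER

At WAN: longest match for 129.194.200.71 is 129.194.192.0/19 -> CORE
At CORE: longest match for 129.194.200.71 is 129.192.0.0/13 -> BORDER
At BORDER: longest match for 129.194.200.71 is 129.194.128.0/17 -> directly connected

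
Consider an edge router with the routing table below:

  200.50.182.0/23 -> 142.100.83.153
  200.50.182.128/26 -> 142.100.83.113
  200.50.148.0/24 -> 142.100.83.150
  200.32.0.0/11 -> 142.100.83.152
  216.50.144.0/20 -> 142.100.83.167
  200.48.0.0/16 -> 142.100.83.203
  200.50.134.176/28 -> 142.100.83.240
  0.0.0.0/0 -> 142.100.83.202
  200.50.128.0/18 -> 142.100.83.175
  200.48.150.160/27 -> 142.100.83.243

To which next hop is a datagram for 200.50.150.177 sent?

142.100.83.175

Routes whose prefix contains 200.50.150.177:
  0.0.0.0/0 (default, matches everything) -> 142.100.83.202
  200.32.0.0/11 (200.32.0.0 - 200.63.255.255) -> 142.100.83.152
  200.50.128.0/18 (200.50.128.0 - 200.50.191.255) -> 142.100.83.175
More-specific entries that do NOT match:
  200.50.134.176/28 (200.50.134.176 - 200.50.134.191) does not contain 200.50.150.177
  200.48.150.160/27 (200.48.150.160 - 200.48.150.191) does not contain 200.50.150.177
  200.50.182.128/26 (200.50.182.128 - 200.50.182.191) does not contain 200.50.150.177
  200.50.148.0/24 (200.50.148.0 - 200.50.148.255) does not contain 200.50.150.177
  200.50.182.0/23 (200.50.182.0 - 200.50.183.255) does not contain 200.50.150.177
  216.50.144.0/20 (216.50.144.0 - 216.50.159.255) does not contain 200.50.150.177
Longest matching prefix is /18 -> next hop 142.100.83.175.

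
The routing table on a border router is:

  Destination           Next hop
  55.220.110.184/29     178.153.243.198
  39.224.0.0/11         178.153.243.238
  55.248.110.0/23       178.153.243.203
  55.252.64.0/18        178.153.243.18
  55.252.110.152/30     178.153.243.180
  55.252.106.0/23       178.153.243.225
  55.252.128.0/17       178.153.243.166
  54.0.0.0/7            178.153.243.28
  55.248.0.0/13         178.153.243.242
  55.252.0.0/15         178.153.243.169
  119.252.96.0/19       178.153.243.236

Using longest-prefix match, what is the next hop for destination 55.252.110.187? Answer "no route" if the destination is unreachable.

178.153.243.18

Routes whose prefix contains 55.252.110.187:
  54.0.0.0/7 (54.0.0.0 - 55.255.255.255) -> 178.153.243.28
  55.248.0.0/13 (55.248.0.0 - 55.255.255.255) -> 178.153.243.242
  55.252.0.0/15 (55.252.0.0 - 55.253.255.255) -> 178.153.243.169
  55.252.64.0/18 (55.252.64.0 - 55.252.127.255) -> 178.153.243.18
More-specific entries that do NOT match:
  55.252.110.152/30 (55.252.110.152 - 55.252.110.155) does not contain 55.252.110.187
  55.220.110.184/29 (55.220.110.184 - 55.220.110.191) does not contain 55.252.110.187
  55.248.110.0/23 (55.248.110.0 - 55.248.111.255) does not contain 55.252.110.187
  55.252.106.0/23 (55.252.106.0 - 55.252.107.255) does not contain 55.252.110.187
  119.252.96.0/19 (119.252.96.0 - 119.252.127.255) does not contain 55.252.110.187
Longest matching prefix is /18 -> next hop 178.153.243.18.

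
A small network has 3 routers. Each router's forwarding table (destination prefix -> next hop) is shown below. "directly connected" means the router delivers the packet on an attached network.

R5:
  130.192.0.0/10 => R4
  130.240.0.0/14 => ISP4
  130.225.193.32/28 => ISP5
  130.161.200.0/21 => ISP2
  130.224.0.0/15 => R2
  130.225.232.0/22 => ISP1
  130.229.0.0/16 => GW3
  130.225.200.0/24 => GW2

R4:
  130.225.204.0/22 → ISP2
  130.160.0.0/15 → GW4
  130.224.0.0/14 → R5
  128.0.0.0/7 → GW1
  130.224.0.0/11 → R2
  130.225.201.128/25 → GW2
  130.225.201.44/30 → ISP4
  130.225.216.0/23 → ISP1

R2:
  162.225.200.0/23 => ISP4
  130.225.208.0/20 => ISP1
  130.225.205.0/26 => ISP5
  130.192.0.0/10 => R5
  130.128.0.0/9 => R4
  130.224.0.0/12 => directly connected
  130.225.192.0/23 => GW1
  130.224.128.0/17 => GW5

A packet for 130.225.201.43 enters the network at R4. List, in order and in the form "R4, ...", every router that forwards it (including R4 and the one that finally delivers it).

At R4: longest match for 130.225.201.43 is 130.224.0.0/14 -> R5
At R5: longest match for 130.225.201.43 is 130.224.0.0/15 -> R2
At R2: longest match for 130.225.201.43 is 130.224.0.0/12 -> directly connected

R4, R5, R2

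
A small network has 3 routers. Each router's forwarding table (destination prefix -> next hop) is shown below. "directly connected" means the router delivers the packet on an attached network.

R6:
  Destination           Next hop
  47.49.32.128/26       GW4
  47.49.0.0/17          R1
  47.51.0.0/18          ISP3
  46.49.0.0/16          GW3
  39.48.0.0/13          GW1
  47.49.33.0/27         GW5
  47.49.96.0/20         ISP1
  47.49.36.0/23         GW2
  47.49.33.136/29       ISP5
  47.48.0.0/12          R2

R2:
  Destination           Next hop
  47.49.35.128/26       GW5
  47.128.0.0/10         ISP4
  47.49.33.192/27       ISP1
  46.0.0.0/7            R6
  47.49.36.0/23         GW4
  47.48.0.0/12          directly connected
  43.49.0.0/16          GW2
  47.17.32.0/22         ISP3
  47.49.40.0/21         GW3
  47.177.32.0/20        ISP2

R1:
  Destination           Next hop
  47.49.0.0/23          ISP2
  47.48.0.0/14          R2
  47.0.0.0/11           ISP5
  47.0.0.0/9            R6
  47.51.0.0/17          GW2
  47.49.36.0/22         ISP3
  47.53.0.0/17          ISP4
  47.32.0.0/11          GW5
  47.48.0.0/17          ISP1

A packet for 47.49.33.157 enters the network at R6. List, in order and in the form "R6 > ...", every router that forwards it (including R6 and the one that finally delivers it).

R6 > R1 > R2

At R6: longest match for 47.49.33.157 is 47.49.0.0/17 -> R1
At R1: longest match for 47.49.33.157 is 47.48.0.0/14 -> R2
At R2: longest match for 47.49.33.157 is 47.48.0.0/12 -> directly connected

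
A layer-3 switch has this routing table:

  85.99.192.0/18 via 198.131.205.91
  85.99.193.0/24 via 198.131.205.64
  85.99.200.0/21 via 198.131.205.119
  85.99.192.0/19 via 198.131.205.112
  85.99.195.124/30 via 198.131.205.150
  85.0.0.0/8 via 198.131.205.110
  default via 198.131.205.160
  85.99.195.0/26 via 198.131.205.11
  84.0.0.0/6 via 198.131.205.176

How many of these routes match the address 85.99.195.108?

Prefixes containing 85.99.195.108:
  0.0.0.0/0 (default, matches everything)
  84.0.0.0/6 (84.0.0.0 - 87.255.255.255)
  85.0.0.0/8 (85.0.0.0 - 85.255.255.255)
  85.99.192.0/18 (85.99.192.0 - 85.99.255.255)
  85.99.192.0/19 (85.99.192.0 - 85.99.223.255)
Total matching entries: 5.

5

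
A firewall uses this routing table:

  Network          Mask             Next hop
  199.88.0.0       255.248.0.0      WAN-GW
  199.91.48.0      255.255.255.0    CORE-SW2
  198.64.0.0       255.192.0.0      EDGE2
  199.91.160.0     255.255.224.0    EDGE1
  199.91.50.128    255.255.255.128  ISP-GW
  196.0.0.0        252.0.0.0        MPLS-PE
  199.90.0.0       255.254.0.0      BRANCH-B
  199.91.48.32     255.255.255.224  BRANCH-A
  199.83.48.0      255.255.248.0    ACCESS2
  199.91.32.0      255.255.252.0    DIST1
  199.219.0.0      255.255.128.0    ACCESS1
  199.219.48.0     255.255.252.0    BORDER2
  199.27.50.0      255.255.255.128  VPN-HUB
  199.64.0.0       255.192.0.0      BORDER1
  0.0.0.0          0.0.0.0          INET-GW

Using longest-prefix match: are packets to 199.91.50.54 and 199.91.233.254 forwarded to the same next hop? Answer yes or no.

199.91.50.54: longest match 199.90.0.0/15 -> BRANCH-B
199.91.233.254: longest match 199.90.0.0/15 -> BRANCH-B

yes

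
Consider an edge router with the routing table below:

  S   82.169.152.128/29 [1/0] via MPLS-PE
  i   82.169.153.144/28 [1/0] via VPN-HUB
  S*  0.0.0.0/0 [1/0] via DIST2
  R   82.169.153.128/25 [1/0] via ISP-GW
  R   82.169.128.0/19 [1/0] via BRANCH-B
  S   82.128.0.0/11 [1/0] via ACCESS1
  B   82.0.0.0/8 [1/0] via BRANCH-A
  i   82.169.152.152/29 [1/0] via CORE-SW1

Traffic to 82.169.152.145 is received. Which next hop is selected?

BRANCH-B

Routes whose prefix contains 82.169.152.145:
  0.0.0.0/0 (default, matches everything) -> DIST2
  82.0.0.0/8 (82.0.0.0 - 82.255.255.255) -> BRANCH-A
  82.169.128.0/19 (82.169.128.0 - 82.169.159.255) -> BRANCH-B
More-specific entries that do NOT match:
  82.169.152.128/29 (82.169.152.128 - 82.169.152.135) does not contain 82.169.152.145
  82.169.152.152/29 (82.169.152.152 - 82.169.152.159) does not contain 82.169.152.145
  82.169.153.144/28 (82.169.153.144 - 82.169.153.159) does not contain 82.169.152.145
  82.169.153.128/25 (82.169.153.128 - 82.169.153.255) does not contain 82.169.152.145
Longest matching prefix is /19 -> next hop BRANCH-B.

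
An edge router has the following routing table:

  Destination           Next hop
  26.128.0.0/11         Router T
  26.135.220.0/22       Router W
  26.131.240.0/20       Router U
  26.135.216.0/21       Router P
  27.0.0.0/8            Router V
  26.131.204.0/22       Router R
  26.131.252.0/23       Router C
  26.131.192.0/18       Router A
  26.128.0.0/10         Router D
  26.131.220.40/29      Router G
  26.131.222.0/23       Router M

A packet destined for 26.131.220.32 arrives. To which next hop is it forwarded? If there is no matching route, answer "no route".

Router A

Routes whose prefix contains 26.131.220.32:
  26.128.0.0/10 (26.128.0.0 - 26.191.255.255) -> Router D
  26.128.0.0/11 (26.128.0.0 - 26.159.255.255) -> Router T
  26.131.192.0/18 (26.131.192.0 - 26.131.255.255) -> Router A
More-specific entries that do NOT match:
  26.131.220.40/29 (26.131.220.40 - 26.131.220.47) does not contain 26.131.220.32
  26.131.252.0/23 (26.131.252.0 - 26.131.253.255) does not contain 26.131.220.32
  26.131.222.0/23 (26.131.222.0 - 26.131.223.255) does not contain 26.131.220.32
  26.135.220.0/22 (26.135.220.0 - 26.135.223.255) does not contain 26.131.220.32
  26.131.204.0/22 (26.131.204.0 - 26.131.207.255) does not contain 26.131.220.32
  26.135.216.0/21 (26.135.216.0 - 26.135.223.255) does not contain 26.131.220.32
  26.131.240.0/20 (26.131.240.0 - 26.131.255.255) does not contain 26.131.220.32
Longest matching prefix is /18 -> next hop Router A.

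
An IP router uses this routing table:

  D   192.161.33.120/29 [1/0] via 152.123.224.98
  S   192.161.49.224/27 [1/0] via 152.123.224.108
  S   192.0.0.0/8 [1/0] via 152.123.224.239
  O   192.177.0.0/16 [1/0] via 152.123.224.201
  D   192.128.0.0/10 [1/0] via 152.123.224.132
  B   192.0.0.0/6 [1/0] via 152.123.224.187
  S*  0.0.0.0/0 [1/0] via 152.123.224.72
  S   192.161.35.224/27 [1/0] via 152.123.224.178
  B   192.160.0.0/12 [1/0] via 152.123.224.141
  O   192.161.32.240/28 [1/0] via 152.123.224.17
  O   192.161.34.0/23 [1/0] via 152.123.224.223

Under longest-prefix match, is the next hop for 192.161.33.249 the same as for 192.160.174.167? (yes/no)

yes

192.161.33.249: longest match 192.160.0.0/12 -> 152.123.224.141
192.160.174.167: longest match 192.160.0.0/12 -> 152.123.224.141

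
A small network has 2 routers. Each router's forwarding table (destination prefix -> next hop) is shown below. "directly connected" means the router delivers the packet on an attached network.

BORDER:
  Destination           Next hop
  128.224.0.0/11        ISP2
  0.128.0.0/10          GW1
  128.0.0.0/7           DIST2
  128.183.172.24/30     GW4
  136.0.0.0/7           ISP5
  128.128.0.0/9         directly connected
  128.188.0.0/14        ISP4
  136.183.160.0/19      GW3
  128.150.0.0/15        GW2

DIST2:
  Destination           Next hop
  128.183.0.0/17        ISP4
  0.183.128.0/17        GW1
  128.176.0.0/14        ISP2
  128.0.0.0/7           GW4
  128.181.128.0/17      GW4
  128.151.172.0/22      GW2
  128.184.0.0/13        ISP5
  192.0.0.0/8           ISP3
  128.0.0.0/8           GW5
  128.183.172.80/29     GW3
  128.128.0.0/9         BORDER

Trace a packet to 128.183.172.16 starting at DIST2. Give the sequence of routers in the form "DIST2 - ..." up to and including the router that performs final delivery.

DIST2 - BORDER

At DIST2: longest match for 128.183.172.16 is 128.128.0.0/9 -> BORDER
At BORDER: longest match for 128.183.172.16 is 128.128.0.0/9 -> directly connected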